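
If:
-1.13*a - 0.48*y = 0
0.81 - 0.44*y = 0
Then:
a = -0.78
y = 1.84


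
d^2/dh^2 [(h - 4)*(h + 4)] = 2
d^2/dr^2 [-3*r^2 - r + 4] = -6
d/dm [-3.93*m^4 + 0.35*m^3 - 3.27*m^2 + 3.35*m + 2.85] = -15.72*m^3 + 1.05*m^2 - 6.54*m + 3.35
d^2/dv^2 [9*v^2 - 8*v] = 18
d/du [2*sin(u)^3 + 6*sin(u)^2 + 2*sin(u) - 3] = 2*(3*sin(u)^2 + 6*sin(u) + 1)*cos(u)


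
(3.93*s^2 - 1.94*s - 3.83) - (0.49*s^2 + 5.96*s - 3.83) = 3.44*s^2 - 7.9*s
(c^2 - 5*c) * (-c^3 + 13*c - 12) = -c^5 + 5*c^4 + 13*c^3 - 77*c^2 + 60*c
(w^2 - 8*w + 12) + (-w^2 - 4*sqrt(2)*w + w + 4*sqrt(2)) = -7*w - 4*sqrt(2)*w + 4*sqrt(2) + 12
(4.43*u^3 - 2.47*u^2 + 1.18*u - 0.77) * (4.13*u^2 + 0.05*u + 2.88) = 18.2959*u^5 - 9.9796*u^4 + 17.5083*u^3 - 10.2347*u^2 + 3.3599*u - 2.2176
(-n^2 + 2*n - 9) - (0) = -n^2 + 2*n - 9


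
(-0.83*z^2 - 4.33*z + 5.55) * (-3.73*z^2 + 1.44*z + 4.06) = 3.0959*z^4 + 14.9557*z^3 - 30.3065*z^2 - 9.5878*z + 22.533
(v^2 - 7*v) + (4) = v^2 - 7*v + 4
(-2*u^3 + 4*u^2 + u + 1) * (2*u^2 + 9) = -4*u^5 + 8*u^4 - 16*u^3 + 38*u^2 + 9*u + 9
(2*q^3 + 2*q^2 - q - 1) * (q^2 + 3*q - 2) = 2*q^5 + 8*q^4 + q^3 - 8*q^2 - q + 2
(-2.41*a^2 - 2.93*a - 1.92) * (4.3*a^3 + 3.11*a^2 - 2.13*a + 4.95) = -10.363*a^5 - 20.0941*a^4 - 12.235*a^3 - 11.6598*a^2 - 10.4139*a - 9.504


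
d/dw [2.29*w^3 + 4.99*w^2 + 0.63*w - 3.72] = 6.87*w^2 + 9.98*w + 0.63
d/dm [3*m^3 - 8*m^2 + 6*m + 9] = 9*m^2 - 16*m + 6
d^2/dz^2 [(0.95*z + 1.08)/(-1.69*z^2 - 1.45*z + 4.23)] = (-(0.95*z + 1.08)*(3.38*z + 1.45)*(6.76*z + 2.9) + (9.633*z + 6.4054)*(1.69*z^2 + 1.45*z - 4.23))/(1.69*z^2 + 1.45*z - 4.23)^3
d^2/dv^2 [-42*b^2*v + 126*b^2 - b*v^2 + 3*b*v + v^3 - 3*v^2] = -2*b + 6*v - 6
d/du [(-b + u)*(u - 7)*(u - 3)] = -2*b*u + 10*b + 3*u^2 - 20*u + 21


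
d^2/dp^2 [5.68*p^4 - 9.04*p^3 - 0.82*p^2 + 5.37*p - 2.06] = 68.16*p^2 - 54.24*p - 1.64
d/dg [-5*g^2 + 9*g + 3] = 9 - 10*g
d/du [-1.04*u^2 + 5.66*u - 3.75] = 5.66 - 2.08*u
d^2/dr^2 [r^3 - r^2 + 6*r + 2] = 6*r - 2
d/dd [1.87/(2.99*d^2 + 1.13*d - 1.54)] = (-11.1826*d - 2.1131)/(2.99*d^2 + 1.13*d - 1.54)^2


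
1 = 1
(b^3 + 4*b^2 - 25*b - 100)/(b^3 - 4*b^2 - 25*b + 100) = (b + 4)/(b - 4)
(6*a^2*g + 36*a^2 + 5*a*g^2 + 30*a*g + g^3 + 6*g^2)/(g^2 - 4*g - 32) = (6*a^2*g + 36*a^2 + 5*a*g^2 + 30*a*g + g^3 + 6*g^2)/(g^2 - 4*g - 32)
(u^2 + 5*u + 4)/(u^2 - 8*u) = (u^2 + 5*u + 4)/(u*(u - 8))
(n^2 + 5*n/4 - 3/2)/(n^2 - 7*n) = (4*n^2 + 5*n - 6)/(4*n*(n - 7))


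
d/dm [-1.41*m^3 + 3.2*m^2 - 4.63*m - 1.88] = -4.23*m^2 + 6.4*m - 4.63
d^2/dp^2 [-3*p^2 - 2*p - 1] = -6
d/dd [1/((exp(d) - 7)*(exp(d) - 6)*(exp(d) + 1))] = -((exp(d) - 7)*(exp(d) - 6) + (exp(d) - 7)*(exp(d) + 1) + (exp(d) - 6)*(exp(d) + 1))/(4*(exp(d) - 7)^2*(exp(d) - 6)^2*cosh(d/2)^2)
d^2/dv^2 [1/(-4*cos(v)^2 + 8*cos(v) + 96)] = (-8*sin(v)^4 + 204*sin(v)^2 + 81*cos(v) + 3*cos(3*v) - 84)/(8*(sin(v)^2 + 2*cos(v) + 23)^3)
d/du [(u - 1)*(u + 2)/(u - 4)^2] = -9*u/(u^3 - 12*u^2 + 48*u - 64)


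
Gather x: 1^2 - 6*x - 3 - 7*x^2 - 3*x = -7*x^2 - 9*x - 2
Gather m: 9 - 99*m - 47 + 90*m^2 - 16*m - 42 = 90*m^2 - 115*m - 80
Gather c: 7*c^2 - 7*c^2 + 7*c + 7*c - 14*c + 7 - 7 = 0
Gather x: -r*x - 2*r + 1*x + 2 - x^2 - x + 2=-r*x - 2*r - x^2 + 4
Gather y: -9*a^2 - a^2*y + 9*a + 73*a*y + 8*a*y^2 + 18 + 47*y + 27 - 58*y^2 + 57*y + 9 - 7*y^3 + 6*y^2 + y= -9*a^2 + 9*a - 7*y^3 + y^2*(8*a - 52) + y*(-a^2 + 73*a + 105) + 54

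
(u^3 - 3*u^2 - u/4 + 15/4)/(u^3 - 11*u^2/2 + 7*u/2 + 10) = (u - 3/2)/(u - 4)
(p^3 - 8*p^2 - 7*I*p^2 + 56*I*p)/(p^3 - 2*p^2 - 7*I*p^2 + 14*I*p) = (p - 8)/(p - 2)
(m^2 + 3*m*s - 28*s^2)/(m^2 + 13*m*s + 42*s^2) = (m - 4*s)/(m + 6*s)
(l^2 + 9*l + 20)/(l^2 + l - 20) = (l + 4)/(l - 4)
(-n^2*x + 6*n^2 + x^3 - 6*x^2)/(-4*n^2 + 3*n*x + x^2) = (n*x - 6*n + x^2 - 6*x)/(4*n + x)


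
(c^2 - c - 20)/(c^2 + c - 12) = (c - 5)/(c - 3)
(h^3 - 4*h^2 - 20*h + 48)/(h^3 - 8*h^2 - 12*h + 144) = (h - 2)/(h - 6)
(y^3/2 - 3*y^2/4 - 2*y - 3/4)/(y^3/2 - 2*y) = (2*y^3 - 3*y^2 - 8*y - 3)/(2*y*(y^2 - 4))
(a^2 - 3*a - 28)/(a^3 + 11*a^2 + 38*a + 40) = (a - 7)/(a^2 + 7*a + 10)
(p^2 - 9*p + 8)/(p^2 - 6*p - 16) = (p - 1)/(p + 2)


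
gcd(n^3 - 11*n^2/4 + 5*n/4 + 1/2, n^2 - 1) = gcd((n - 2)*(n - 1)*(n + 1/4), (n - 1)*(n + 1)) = n - 1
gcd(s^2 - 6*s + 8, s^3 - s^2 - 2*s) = s - 2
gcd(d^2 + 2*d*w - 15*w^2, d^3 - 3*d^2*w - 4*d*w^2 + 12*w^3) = -d + 3*w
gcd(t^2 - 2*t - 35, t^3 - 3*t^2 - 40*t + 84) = t - 7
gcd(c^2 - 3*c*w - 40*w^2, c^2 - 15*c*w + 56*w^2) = -c + 8*w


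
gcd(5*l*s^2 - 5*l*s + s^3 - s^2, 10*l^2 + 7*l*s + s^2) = 5*l + s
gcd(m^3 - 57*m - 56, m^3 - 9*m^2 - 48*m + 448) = m^2 - m - 56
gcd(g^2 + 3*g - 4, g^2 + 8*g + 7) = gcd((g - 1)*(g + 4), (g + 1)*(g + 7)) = 1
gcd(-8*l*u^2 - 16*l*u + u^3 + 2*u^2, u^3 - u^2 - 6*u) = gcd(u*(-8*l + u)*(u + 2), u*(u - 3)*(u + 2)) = u^2 + 2*u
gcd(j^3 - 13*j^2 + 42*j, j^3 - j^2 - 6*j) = j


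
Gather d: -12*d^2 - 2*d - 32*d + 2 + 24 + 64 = -12*d^2 - 34*d + 90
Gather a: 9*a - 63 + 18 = 9*a - 45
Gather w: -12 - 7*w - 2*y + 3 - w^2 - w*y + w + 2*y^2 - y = -w^2 + w*(-y - 6) + 2*y^2 - 3*y - 9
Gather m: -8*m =-8*m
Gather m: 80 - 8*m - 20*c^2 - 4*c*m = -20*c^2 + m*(-4*c - 8) + 80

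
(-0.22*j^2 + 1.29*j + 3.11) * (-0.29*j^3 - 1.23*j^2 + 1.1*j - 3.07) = 0.0638*j^5 - 0.1035*j^4 - 2.7306*j^3 - 1.7309*j^2 - 0.539299999999999*j - 9.5477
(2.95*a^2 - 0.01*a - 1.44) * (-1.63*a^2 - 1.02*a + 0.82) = -4.8085*a^4 - 2.9927*a^3 + 4.7764*a^2 + 1.4606*a - 1.1808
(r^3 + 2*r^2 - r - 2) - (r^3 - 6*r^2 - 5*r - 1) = 8*r^2 + 4*r - 1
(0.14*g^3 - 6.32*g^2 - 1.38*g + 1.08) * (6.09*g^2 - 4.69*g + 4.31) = 0.8526*g^5 - 39.1454*g^4 + 21.84*g^3 - 14.1898*g^2 - 11.013*g + 4.6548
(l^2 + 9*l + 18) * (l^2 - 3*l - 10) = l^4 + 6*l^3 - 19*l^2 - 144*l - 180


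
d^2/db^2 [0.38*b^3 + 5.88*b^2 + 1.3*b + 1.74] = 2.28*b + 11.76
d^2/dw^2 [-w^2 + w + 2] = -2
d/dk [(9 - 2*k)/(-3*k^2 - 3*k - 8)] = (-6*k^2 + 54*k + 43)/(9*k^4 + 18*k^3 + 57*k^2 + 48*k + 64)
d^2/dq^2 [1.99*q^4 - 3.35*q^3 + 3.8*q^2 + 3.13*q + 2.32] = 23.88*q^2 - 20.1*q + 7.6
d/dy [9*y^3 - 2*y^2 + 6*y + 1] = 27*y^2 - 4*y + 6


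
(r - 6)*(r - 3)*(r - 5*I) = r^3 - 9*r^2 - 5*I*r^2 + 18*r + 45*I*r - 90*I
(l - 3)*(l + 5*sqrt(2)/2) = l^2 - 3*l + 5*sqrt(2)*l/2 - 15*sqrt(2)/2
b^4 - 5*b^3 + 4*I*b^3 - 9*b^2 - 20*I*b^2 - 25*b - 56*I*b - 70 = (b - 7)*(b + 2)*(b - I)*(b + 5*I)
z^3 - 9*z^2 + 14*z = z*(z - 7)*(z - 2)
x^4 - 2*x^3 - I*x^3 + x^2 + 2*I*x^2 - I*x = x*(x - 1)^2*(x - I)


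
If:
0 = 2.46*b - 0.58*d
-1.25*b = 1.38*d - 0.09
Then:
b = 0.01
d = 0.05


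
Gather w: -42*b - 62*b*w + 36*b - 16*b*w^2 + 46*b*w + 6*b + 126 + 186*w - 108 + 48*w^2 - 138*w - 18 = w^2*(48 - 16*b) + w*(48 - 16*b)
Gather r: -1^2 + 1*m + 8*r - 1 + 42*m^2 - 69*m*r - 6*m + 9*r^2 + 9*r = 42*m^2 - 5*m + 9*r^2 + r*(17 - 69*m) - 2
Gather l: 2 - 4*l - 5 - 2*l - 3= -6*l - 6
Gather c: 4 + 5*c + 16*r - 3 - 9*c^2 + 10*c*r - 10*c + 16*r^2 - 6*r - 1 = -9*c^2 + c*(10*r - 5) + 16*r^2 + 10*r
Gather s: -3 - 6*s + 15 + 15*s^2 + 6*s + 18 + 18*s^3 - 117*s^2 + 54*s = 18*s^3 - 102*s^2 + 54*s + 30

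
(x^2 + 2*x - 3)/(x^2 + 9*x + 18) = (x - 1)/(x + 6)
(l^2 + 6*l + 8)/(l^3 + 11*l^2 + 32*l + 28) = (l + 4)/(l^2 + 9*l + 14)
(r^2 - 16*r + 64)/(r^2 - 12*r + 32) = (r - 8)/(r - 4)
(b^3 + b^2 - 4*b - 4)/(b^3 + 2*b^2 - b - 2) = (b - 2)/(b - 1)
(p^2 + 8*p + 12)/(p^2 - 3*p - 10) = (p + 6)/(p - 5)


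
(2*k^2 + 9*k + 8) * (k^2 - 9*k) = 2*k^4 - 9*k^3 - 73*k^2 - 72*k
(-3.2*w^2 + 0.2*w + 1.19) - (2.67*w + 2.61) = -3.2*w^2 - 2.47*w - 1.42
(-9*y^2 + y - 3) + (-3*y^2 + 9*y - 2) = -12*y^2 + 10*y - 5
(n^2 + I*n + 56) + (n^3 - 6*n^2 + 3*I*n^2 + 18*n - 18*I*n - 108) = n^3 - 5*n^2 + 3*I*n^2 + 18*n - 17*I*n - 52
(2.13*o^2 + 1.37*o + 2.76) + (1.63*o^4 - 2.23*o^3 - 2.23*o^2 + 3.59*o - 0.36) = 1.63*o^4 - 2.23*o^3 - 0.1*o^2 + 4.96*o + 2.4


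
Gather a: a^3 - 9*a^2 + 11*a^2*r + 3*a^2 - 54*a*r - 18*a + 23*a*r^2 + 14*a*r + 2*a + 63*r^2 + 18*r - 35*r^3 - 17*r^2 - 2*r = a^3 + a^2*(11*r - 6) + a*(23*r^2 - 40*r - 16) - 35*r^3 + 46*r^2 + 16*r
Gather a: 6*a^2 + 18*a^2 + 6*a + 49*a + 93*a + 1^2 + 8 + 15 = 24*a^2 + 148*a + 24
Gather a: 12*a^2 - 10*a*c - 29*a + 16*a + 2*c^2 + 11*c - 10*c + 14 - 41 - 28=12*a^2 + a*(-10*c - 13) + 2*c^2 + c - 55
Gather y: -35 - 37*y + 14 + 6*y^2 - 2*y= 6*y^2 - 39*y - 21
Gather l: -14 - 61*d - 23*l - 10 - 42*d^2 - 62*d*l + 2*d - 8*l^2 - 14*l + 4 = -42*d^2 - 59*d - 8*l^2 + l*(-62*d - 37) - 20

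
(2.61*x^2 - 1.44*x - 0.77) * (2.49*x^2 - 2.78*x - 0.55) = 6.4989*x^4 - 10.8414*x^3 + 0.650399999999999*x^2 + 2.9326*x + 0.4235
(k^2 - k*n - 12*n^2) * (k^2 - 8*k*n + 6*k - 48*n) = k^4 - 9*k^3*n + 6*k^3 - 4*k^2*n^2 - 54*k^2*n + 96*k*n^3 - 24*k*n^2 + 576*n^3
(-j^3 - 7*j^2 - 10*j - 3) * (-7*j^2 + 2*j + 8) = 7*j^5 + 47*j^4 + 48*j^3 - 55*j^2 - 86*j - 24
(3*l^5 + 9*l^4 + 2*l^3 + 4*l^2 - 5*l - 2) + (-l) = 3*l^5 + 9*l^4 + 2*l^3 + 4*l^2 - 6*l - 2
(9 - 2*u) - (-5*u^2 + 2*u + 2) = 5*u^2 - 4*u + 7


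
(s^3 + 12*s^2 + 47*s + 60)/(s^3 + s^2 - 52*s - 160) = (s + 3)/(s - 8)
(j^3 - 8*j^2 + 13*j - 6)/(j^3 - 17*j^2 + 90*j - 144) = (j^2 - 2*j + 1)/(j^2 - 11*j + 24)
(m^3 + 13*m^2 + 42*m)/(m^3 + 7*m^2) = (m + 6)/m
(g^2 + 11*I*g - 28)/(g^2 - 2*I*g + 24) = (g + 7*I)/(g - 6*I)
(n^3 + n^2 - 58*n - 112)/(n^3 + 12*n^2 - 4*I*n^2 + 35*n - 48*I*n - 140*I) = (n^2 - 6*n - 16)/(n^2 + n*(5 - 4*I) - 20*I)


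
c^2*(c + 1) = c^3 + c^2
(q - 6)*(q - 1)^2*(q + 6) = q^4 - 2*q^3 - 35*q^2 + 72*q - 36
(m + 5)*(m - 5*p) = m^2 - 5*m*p + 5*m - 25*p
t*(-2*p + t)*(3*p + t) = -6*p^2*t + p*t^2 + t^3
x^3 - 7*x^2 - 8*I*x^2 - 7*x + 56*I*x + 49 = (x - 7)*(x - 7*I)*(x - I)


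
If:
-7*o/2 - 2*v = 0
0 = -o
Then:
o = 0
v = 0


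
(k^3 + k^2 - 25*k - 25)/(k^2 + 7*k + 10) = (k^2 - 4*k - 5)/(k + 2)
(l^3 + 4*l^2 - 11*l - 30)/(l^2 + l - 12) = (l^2 + 7*l + 10)/(l + 4)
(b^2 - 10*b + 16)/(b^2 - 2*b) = (b - 8)/b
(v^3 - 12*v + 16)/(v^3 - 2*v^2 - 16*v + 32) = (v - 2)/(v - 4)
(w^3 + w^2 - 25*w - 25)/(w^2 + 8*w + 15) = (w^2 - 4*w - 5)/(w + 3)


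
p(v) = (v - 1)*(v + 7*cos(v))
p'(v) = v + (1 - 7*sin(v))*(v - 1) + 7*cos(v) = v + (1 - v)*(7*sin(v) - 1) + 7*cos(v)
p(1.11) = 0.46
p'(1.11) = 3.64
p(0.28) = -5.05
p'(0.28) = 7.68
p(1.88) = -0.22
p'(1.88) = -5.24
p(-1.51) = 2.72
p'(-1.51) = -21.13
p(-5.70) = -0.96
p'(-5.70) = 19.27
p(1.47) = 1.02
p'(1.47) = -0.63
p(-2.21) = 20.50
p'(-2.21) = -27.63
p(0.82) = -1.01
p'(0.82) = 6.34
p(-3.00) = 39.72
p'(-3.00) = -17.88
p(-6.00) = -5.05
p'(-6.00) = 7.41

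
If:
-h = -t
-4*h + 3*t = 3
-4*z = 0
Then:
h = -3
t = -3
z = 0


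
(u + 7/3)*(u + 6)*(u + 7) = u^3 + 46*u^2/3 + 217*u/3 + 98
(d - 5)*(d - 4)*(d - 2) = d^3 - 11*d^2 + 38*d - 40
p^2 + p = p*(p + 1)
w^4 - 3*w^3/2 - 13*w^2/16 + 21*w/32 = w*(w - 7/4)*(w - 1/2)*(w + 3/4)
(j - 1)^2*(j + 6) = j^3 + 4*j^2 - 11*j + 6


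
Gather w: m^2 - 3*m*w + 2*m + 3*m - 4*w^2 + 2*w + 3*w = m^2 + 5*m - 4*w^2 + w*(5 - 3*m)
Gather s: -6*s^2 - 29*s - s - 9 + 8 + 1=-6*s^2 - 30*s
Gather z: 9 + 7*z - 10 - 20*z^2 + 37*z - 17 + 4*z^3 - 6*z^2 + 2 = 4*z^3 - 26*z^2 + 44*z - 16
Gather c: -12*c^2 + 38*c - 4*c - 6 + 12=-12*c^2 + 34*c + 6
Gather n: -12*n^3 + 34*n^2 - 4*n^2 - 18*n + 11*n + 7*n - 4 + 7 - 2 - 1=-12*n^3 + 30*n^2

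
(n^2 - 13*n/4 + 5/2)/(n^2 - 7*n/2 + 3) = (4*n - 5)/(2*(2*n - 3))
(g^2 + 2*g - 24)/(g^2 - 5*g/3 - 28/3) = 3*(g + 6)/(3*g + 7)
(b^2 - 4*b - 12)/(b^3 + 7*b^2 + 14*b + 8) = (b - 6)/(b^2 + 5*b + 4)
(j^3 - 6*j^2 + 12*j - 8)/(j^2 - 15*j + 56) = (j^3 - 6*j^2 + 12*j - 8)/(j^2 - 15*j + 56)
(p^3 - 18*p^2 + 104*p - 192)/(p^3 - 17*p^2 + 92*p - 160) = (p - 6)/(p - 5)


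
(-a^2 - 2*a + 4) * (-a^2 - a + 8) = a^4 + 3*a^3 - 10*a^2 - 20*a + 32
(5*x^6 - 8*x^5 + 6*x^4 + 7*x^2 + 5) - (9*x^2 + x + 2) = 5*x^6 - 8*x^5 + 6*x^4 - 2*x^2 - x + 3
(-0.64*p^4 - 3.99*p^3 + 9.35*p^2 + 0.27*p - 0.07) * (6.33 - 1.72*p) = 1.1008*p^5 + 2.8116*p^4 - 41.3387*p^3 + 58.7211*p^2 + 1.8295*p - 0.4431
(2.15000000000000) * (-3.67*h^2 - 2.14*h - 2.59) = -7.8905*h^2 - 4.601*h - 5.5685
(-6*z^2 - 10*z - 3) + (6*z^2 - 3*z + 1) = -13*z - 2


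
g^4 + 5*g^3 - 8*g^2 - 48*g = g*(g - 3)*(g + 4)^2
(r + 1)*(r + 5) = r^2 + 6*r + 5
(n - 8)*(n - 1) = n^2 - 9*n + 8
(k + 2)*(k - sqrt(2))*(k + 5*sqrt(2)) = k^3 + 2*k^2 + 4*sqrt(2)*k^2 - 10*k + 8*sqrt(2)*k - 20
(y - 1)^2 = y^2 - 2*y + 1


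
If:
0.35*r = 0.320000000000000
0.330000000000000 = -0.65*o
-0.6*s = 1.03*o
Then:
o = -0.51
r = 0.91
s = 0.87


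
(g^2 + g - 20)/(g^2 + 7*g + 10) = (g - 4)/(g + 2)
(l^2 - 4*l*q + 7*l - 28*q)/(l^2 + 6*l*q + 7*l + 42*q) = (l - 4*q)/(l + 6*q)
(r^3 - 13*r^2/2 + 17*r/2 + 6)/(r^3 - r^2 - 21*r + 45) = (r^2 - 7*r/2 - 2)/(r^2 + 2*r - 15)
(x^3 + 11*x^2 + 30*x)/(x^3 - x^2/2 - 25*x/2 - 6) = 2*x*(x^2 + 11*x + 30)/(2*x^3 - x^2 - 25*x - 12)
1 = 1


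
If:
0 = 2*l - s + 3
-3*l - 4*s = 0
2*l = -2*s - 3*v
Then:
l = -12/11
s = 9/11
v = 2/11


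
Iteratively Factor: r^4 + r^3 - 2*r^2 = (r)*(r^3 + r^2 - 2*r) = r^2*(r^2 + r - 2) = r^2*(r - 1)*(r + 2)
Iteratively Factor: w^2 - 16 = (w + 4)*(w - 4)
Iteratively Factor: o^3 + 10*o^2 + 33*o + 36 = (o + 3)*(o^2 + 7*o + 12) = (o + 3)^2*(o + 4)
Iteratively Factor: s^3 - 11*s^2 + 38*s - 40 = (s - 2)*(s^2 - 9*s + 20) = (s - 5)*(s - 2)*(s - 4)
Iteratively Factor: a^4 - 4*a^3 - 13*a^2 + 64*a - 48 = (a + 4)*(a^3 - 8*a^2 + 19*a - 12) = (a - 3)*(a + 4)*(a^2 - 5*a + 4) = (a - 4)*(a - 3)*(a + 4)*(a - 1)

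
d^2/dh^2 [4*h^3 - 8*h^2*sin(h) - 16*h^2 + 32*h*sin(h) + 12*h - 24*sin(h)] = 8*h^2*sin(h) - 32*sqrt(2)*h*sin(h + pi/4) + 24*h + 8*sin(h) + 64*cos(h) - 32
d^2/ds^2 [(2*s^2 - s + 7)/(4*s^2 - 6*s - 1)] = 8*(8*s^3 + 90*s^2 - 129*s + 72)/(64*s^6 - 288*s^5 + 384*s^4 - 72*s^3 - 96*s^2 - 18*s - 1)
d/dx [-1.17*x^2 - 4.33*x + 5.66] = -2.34*x - 4.33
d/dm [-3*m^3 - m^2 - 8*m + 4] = -9*m^2 - 2*m - 8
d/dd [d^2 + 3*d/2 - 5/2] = 2*d + 3/2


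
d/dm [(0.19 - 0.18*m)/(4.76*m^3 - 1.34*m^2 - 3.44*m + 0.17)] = (1.7136*m^3 - 2.9544*m^2 + 0.5092*m + 0.623)/(22.6576*m^6 - 12.7568*m^5 - 30.9532*m^4 + 10.8376*m^3 + 11.378*m^2 - 1.1696*m + 0.0289)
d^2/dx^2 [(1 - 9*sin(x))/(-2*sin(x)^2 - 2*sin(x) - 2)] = (-9*sin(x)^5 + 13*sin(x)^4 + 75*sin(x)^3 - 70*sin(x) - 18)/(2*(sin(x)^2 + sin(x) + 1)^3)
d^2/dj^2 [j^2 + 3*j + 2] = 2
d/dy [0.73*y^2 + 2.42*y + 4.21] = 1.46*y + 2.42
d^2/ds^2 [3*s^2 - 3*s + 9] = 6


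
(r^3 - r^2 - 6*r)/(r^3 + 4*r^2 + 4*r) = (r - 3)/(r + 2)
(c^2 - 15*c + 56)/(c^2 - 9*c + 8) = (c - 7)/(c - 1)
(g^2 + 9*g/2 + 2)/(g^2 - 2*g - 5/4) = 2*(g + 4)/(2*g - 5)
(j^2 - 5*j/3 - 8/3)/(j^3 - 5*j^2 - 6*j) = (j - 8/3)/(j*(j - 6))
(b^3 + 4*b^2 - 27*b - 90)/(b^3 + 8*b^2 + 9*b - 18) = (b - 5)/(b - 1)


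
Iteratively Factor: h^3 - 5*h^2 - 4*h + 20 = (h - 2)*(h^2 - 3*h - 10) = (h - 2)*(h + 2)*(h - 5)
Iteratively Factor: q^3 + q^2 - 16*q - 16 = (q + 4)*(q^2 - 3*q - 4) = (q - 4)*(q + 4)*(q + 1)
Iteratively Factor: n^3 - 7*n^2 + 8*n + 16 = (n - 4)*(n^2 - 3*n - 4) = (n - 4)*(n + 1)*(n - 4)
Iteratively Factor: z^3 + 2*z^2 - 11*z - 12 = (z - 3)*(z^2 + 5*z + 4) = (z - 3)*(z + 1)*(z + 4)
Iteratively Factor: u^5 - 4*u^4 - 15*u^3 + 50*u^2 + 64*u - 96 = (u + 2)*(u^4 - 6*u^3 - 3*u^2 + 56*u - 48) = (u + 2)*(u + 3)*(u^3 - 9*u^2 + 24*u - 16) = (u - 1)*(u + 2)*(u + 3)*(u^2 - 8*u + 16) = (u - 4)*(u - 1)*(u + 2)*(u + 3)*(u - 4)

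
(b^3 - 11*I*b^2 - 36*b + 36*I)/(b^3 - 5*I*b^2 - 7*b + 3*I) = (b^2 - 8*I*b - 12)/(b^2 - 2*I*b - 1)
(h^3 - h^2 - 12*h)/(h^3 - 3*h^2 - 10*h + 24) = h/(h - 2)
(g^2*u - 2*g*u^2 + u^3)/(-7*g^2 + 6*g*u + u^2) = u*(-g + u)/(7*g + u)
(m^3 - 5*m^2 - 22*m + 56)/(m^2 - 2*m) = m - 3 - 28/m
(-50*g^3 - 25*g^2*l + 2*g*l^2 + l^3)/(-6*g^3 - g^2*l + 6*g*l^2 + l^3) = (50*g^3 + 25*g^2*l - 2*g*l^2 - l^3)/(6*g^3 + g^2*l - 6*g*l^2 - l^3)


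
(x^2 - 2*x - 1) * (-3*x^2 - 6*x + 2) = -3*x^4 + 17*x^2 + 2*x - 2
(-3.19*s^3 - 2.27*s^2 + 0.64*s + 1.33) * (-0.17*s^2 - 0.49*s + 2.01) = 0.5423*s^5 + 1.949*s^4 - 5.4084*s^3 - 5.1024*s^2 + 0.6347*s + 2.6733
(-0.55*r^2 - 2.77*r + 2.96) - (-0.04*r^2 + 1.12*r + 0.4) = -0.51*r^2 - 3.89*r + 2.56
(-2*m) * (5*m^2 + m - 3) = -10*m^3 - 2*m^2 + 6*m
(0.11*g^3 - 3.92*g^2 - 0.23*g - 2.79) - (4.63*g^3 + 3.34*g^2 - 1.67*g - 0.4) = -4.52*g^3 - 7.26*g^2 + 1.44*g - 2.39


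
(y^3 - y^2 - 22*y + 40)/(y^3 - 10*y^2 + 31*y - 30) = (y^2 + y - 20)/(y^2 - 8*y + 15)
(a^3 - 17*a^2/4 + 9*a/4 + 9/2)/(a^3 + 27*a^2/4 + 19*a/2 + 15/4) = (a^2 - 5*a + 6)/(a^2 + 6*a + 5)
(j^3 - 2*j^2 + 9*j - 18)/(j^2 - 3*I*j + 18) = (j^2 - j*(2 + 3*I) + 6*I)/(j - 6*I)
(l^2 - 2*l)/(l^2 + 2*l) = (l - 2)/(l + 2)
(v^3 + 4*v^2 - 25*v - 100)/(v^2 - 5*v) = v + 9 + 20/v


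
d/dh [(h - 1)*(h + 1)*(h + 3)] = 3*h^2 + 6*h - 1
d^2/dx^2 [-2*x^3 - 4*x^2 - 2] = -12*x - 8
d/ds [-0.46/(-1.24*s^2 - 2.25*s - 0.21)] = (-1.1408*s - 1.035)/(1.24*s^2 + 2.25*s + 0.21)^2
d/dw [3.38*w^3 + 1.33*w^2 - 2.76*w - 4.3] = 10.14*w^2 + 2.66*w - 2.76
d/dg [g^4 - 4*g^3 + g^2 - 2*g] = 4*g^3 - 12*g^2 + 2*g - 2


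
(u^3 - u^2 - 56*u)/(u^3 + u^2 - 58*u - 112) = u/(u + 2)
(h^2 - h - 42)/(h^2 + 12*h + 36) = (h - 7)/(h + 6)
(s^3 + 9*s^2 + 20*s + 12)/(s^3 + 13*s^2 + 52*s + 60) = (s + 1)/(s + 5)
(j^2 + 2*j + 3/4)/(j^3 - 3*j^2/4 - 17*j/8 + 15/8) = 2*(2*j + 1)/(4*j^2 - 9*j + 5)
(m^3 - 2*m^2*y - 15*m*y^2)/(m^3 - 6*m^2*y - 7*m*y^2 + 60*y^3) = m/(m - 4*y)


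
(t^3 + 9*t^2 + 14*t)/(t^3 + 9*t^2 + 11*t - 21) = t*(t + 2)/(t^2 + 2*t - 3)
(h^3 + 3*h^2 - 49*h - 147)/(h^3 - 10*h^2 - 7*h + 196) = (h^2 + 10*h + 21)/(h^2 - 3*h - 28)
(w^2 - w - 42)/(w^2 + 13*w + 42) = (w - 7)/(w + 7)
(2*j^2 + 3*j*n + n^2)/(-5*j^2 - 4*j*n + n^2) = (-2*j - n)/(5*j - n)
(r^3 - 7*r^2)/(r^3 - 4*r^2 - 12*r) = r*(7 - r)/(-r^2 + 4*r + 12)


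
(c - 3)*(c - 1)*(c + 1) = c^3 - 3*c^2 - c + 3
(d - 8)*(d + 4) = d^2 - 4*d - 32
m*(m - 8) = m^2 - 8*m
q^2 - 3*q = q*(q - 3)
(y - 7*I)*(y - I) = y^2 - 8*I*y - 7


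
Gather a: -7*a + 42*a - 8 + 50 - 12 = 35*a + 30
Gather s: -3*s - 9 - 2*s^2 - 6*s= -2*s^2 - 9*s - 9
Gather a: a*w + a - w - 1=a*(w + 1) - w - 1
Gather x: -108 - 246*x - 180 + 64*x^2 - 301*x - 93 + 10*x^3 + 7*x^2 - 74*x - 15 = 10*x^3 + 71*x^2 - 621*x - 396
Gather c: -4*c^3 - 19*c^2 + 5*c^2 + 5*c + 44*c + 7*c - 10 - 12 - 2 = -4*c^3 - 14*c^2 + 56*c - 24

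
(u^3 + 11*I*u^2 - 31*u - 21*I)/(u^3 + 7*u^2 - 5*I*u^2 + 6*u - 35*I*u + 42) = (u^2 + 10*I*u - 21)/(u^2 + u*(7 - 6*I) - 42*I)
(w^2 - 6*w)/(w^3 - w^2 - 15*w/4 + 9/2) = 4*w*(w - 6)/(4*w^3 - 4*w^2 - 15*w + 18)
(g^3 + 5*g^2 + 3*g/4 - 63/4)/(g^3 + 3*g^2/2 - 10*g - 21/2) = (2*g^2 + 3*g - 9)/(2*(g^2 - 2*g - 3))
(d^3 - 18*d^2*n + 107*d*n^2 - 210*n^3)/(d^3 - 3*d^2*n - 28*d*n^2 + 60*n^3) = (d^2 - 12*d*n + 35*n^2)/(d^2 + 3*d*n - 10*n^2)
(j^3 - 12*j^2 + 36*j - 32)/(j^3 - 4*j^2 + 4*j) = (j - 8)/j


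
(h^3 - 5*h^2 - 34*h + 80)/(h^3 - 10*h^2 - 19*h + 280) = (h - 2)/(h - 7)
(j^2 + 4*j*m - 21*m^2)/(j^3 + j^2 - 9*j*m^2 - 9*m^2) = (j + 7*m)/(j^2 + 3*j*m + j + 3*m)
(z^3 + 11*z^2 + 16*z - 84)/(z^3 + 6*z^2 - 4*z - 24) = (z + 7)/(z + 2)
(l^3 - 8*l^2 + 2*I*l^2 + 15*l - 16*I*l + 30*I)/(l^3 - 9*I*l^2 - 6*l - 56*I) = (l^2 - 8*l + 15)/(l^2 - 11*I*l - 28)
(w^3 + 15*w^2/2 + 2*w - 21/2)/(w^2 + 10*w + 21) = (2*w^2 + w - 3)/(2*(w + 3))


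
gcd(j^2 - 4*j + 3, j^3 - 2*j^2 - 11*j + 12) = j - 1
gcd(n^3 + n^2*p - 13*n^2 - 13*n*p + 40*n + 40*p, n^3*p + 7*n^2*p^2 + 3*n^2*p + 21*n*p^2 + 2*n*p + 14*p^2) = 1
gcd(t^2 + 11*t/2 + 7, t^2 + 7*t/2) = t + 7/2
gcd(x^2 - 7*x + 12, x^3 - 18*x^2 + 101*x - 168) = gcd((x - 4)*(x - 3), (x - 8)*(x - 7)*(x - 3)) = x - 3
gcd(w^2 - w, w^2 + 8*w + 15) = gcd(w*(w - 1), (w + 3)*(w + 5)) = 1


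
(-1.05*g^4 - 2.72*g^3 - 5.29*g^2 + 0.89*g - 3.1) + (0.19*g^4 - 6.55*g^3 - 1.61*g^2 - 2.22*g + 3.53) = -0.86*g^4 - 9.27*g^3 - 6.9*g^2 - 1.33*g + 0.43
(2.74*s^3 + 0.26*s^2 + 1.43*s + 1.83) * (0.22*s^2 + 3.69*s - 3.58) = 0.6028*s^5 + 10.1678*s^4 - 8.5352*s^3 + 4.7485*s^2 + 1.6333*s - 6.5514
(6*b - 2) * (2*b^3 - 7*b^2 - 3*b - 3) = 12*b^4 - 46*b^3 - 4*b^2 - 12*b + 6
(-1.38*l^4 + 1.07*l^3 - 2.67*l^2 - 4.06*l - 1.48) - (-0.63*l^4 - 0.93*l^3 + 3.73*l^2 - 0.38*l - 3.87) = -0.75*l^4 + 2.0*l^3 - 6.4*l^2 - 3.68*l + 2.39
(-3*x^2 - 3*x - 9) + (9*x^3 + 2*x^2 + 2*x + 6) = 9*x^3 - x^2 - x - 3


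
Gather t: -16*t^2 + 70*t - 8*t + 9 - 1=-16*t^2 + 62*t + 8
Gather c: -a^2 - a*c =-a^2 - a*c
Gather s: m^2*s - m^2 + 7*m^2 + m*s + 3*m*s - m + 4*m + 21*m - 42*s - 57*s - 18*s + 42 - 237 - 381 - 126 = 6*m^2 + 24*m + s*(m^2 + 4*m - 117) - 702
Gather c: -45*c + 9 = 9 - 45*c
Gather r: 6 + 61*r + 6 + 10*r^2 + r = 10*r^2 + 62*r + 12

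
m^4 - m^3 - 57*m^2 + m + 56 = (m - 8)*(m - 1)*(m + 1)*(m + 7)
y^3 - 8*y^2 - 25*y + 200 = (y - 8)*(y - 5)*(y + 5)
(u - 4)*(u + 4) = u^2 - 16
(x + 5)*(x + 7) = x^2 + 12*x + 35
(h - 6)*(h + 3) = h^2 - 3*h - 18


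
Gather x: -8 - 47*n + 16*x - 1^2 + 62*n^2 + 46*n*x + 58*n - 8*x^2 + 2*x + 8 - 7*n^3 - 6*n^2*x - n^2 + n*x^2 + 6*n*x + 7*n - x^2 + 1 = -7*n^3 + 61*n^2 + 18*n + x^2*(n - 9) + x*(-6*n^2 + 52*n + 18)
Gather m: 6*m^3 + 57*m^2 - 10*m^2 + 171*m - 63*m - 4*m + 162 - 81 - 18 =6*m^3 + 47*m^2 + 104*m + 63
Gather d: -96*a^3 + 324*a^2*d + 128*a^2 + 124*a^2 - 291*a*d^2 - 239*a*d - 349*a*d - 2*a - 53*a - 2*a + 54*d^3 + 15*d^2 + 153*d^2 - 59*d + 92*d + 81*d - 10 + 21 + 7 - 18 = -96*a^3 + 252*a^2 - 57*a + 54*d^3 + d^2*(168 - 291*a) + d*(324*a^2 - 588*a + 114)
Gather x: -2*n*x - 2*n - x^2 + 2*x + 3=-2*n - x^2 + x*(2 - 2*n) + 3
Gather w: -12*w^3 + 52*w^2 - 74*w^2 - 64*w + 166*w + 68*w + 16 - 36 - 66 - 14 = -12*w^3 - 22*w^2 + 170*w - 100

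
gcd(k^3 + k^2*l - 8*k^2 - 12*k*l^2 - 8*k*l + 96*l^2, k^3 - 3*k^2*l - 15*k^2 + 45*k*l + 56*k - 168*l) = k^2 - 3*k*l - 8*k + 24*l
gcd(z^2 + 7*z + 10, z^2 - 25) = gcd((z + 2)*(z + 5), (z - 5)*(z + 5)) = z + 5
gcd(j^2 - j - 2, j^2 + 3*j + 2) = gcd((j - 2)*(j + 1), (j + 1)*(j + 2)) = j + 1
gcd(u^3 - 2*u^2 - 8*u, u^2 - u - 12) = u - 4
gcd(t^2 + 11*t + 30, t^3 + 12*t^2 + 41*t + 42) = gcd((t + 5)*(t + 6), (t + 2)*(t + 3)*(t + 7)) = 1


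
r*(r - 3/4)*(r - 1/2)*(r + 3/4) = r^4 - r^3/2 - 9*r^2/16 + 9*r/32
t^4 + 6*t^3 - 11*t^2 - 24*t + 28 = (t - 2)*(t - 1)*(t + 2)*(t + 7)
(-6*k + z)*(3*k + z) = -18*k^2 - 3*k*z + z^2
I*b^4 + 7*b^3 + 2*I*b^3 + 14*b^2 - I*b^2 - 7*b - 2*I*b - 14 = (b - 1)*(b + 2)*(b - 7*I)*(I*b + I)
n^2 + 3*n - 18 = (n - 3)*(n + 6)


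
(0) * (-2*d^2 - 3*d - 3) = 0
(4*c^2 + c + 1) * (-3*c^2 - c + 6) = -12*c^4 - 7*c^3 + 20*c^2 + 5*c + 6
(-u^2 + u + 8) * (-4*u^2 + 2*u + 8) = 4*u^4 - 6*u^3 - 38*u^2 + 24*u + 64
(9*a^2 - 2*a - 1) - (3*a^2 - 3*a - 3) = 6*a^2 + a + 2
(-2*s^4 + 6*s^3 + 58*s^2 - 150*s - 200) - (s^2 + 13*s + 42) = -2*s^4 + 6*s^3 + 57*s^2 - 163*s - 242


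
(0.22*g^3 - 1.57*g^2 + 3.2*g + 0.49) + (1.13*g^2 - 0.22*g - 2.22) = 0.22*g^3 - 0.44*g^2 + 2.98*g - 1.73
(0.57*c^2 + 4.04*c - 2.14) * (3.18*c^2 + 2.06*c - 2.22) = 1.8126*c^4 + 14.0214*c^3 + 0.251799999999999*c^2 - 13.3772*c + 4.7508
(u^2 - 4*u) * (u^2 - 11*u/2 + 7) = u^4 - 19*u^3/2 + 29*u^2 - 28*u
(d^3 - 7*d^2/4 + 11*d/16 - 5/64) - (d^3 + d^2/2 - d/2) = -9*d^2/4 + 19*d/16 - 5/64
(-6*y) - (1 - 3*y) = -3*y - 1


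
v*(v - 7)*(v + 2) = v^3 - 5*v^2 - 14*v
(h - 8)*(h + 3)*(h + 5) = h^3 - 49*h - 120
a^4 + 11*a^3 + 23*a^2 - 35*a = a*(a - 1)*(a + 5)*(a + 7)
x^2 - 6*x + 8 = (x - 4)*(x - 2)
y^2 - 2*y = y*(y - 2)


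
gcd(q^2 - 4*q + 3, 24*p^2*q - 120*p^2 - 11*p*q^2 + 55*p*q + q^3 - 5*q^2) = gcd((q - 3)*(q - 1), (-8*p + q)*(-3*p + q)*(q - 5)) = 1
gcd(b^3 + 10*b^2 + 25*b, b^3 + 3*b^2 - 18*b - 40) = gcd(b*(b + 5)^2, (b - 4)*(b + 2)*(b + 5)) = b + 5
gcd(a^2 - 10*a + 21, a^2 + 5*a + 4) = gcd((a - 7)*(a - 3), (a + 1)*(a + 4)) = 1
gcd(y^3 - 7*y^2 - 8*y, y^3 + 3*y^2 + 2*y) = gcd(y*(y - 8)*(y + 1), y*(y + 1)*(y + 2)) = y^2 + y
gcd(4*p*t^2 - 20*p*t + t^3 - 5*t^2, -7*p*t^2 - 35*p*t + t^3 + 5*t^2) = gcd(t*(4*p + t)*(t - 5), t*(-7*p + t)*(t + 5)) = t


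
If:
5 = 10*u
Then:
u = 1/2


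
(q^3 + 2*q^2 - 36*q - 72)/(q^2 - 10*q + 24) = (q^2 + 8*q + 12)/(q - 4)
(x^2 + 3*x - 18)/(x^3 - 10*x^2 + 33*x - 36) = (x + 6)/(x^2 - 7*x + 12)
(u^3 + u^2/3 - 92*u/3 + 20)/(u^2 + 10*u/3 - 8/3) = (u^2 + u - 30)/(u + 4)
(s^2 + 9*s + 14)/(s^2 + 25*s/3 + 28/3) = 3*(s + 2)/(3*s + 4)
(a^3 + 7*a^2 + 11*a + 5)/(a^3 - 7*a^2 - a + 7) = (a^2 + 6*a + 5)/(a^2 - 8*a + 7)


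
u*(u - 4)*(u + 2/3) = u^3 - 10*u^2/3 - 8*u/3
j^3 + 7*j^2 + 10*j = j*(j + 2)*(j + 5)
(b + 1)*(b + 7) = b^2 + 8*b + 7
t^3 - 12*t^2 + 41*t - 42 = (t - 7)*(t - 3)*(t - 2)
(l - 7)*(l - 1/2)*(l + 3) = l^3 - 9*l^2/2 - 19*l + 21/2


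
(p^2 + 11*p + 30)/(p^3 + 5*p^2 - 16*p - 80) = (p + 6)/(p^2 - 16)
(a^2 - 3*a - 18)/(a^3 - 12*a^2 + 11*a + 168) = (a - 6)/(a^2 - 15*a + 56)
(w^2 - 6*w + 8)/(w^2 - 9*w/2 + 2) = 2*(w - 2)/(2*w - 1)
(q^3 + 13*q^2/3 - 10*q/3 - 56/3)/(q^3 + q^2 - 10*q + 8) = (q + 7/3)/(q - 1)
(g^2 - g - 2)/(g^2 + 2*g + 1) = (g - 2)/(g + 1)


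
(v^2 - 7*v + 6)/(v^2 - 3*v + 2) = (v - 6)/(v - 2)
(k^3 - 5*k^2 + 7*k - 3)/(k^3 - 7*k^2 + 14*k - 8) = (k^2 - 4*k + 3)/(k^2 - 6*k + 8)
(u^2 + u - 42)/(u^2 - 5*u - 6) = (u + 7)/(u + 1)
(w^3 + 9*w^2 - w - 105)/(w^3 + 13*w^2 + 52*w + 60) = (w^2 + 4*w - 21)/(w^2 + 8*w + 12)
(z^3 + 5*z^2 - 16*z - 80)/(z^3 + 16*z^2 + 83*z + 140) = (z - 4)/(z + 7)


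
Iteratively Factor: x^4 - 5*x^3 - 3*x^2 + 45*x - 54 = (x - 3)*(x^3 - 2*x^2 - 9*x + 18) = (x - 3)*(x + 3)*(x^2 - 5*x + 6) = (x - 3)*(x - 2)*(x + 3)*(x - 3)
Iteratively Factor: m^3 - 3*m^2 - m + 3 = (m - 1)*(m^2 - 2*m - 3) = (m - 1)*(m + 1)*(m - 3)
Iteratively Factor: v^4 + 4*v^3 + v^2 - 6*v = (v + 3)*(v^3 + v^2 - 2*v) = (v - 1)*(v + 3)*(v^2 + 2*v) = (v - 1)*(v + 2)*(v + 3)*(v)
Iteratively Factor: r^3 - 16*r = (r)*(r^2 - 16) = r*(r + 4)*(r - 4)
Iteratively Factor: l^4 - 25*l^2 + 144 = (l + 3)*(l^3 - 3*l^2 - 16*l + 48) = (l + 3)*(l + 4)*(l^2 - 7*l + 12) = (l - 4)*(l + 3)*(l + 4)*(l - 3)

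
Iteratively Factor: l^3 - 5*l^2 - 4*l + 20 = (l - 2)*(l^2 - 3*l - 10) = (l - 2)*(l + 2)*(l - 5)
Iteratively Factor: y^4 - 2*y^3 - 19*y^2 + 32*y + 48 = (y + 1)*(y^3 - 3*y^2 - 16*y + 48) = (y - 4)*(y + 1)*(y^2 + y - 12) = (y - 4)*(y - 3)*(y + 1)*(y + 4)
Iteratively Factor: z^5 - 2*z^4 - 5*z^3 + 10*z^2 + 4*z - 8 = (z - 2)*(z^4 - 5*z^2 + 4) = (z - 2)*(z - 1)*(z^3 + z^2 - 4*z - 4) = (z - 2)^2*(z - 1)*(z^2 + 3*z + 2) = (z - 2)^2*(z - 1)*(z + 2)*(z + 1)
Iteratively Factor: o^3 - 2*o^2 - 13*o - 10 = (o - 5)*(o^2 + 3*o + 2) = (o - 5)*(o + 2)*(o + 1)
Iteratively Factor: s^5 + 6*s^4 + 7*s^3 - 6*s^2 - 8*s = (s + 1)*(s^4 + 5*s^3 + 2*s^2 - 8*s) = (s + 1)*(s + 2)*(s^3 + 3*s^2 - 4*s) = s*(s + 1)*(s + 2)*(s^2 + 3*s - 4) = s*(s + 1)*(s + 2)*(s + 4)*(s - 1)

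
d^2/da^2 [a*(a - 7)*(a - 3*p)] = 6*a - 6*p - 14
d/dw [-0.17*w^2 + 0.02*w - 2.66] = 0.02 - 0.34*w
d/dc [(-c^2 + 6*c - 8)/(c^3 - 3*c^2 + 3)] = (3*c*(c - 2)*(c^2 - 6*c + 8) + 2*(3 - c)*(c^3 - 3*c^2 + 3))/(c^3 - 3*c^2 + 3)^2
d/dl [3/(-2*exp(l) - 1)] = 6*exp(l)/(2*exp(l) + 1)^2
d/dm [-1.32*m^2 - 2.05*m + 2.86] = -2.64*m - 2.05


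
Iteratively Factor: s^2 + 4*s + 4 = (s + 2)*(s + 2)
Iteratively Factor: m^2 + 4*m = (m)*(m + 4)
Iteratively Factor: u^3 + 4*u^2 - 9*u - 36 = (u + 4)*(u^2 - 9) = (u + 3)*(u + 4)*(u - 3)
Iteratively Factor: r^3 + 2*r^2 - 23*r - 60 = (r + 4)*(r^2 - 2*r - 15) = (r - 5)*(r + 4)*(r + 3)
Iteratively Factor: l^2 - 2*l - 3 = (l - 3)*(l + 1)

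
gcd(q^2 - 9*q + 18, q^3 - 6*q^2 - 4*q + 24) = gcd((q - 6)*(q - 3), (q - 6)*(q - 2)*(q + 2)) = q - 6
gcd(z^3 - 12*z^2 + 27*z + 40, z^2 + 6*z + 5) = z + 1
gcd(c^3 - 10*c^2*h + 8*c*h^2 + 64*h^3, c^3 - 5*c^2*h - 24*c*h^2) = c - 8*h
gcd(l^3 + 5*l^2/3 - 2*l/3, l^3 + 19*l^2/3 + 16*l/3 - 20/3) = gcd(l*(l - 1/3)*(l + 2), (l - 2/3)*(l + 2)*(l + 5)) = l + 2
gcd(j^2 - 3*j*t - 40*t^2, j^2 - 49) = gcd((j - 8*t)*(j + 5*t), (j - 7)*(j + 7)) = 1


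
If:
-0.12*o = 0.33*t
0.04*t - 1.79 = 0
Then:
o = -123.06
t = 44.75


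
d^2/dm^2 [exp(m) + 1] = exp(m)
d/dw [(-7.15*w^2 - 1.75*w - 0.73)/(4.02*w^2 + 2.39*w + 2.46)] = (-10.0535*w^2 - 29.3088*w - 2.5603)/(16.1604*w^4 + 19.2156*w^3 + 25.4905*w^2 + 11.7588*w + 6.0516)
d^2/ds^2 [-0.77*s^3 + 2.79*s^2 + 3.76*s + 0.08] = 5.58 - 4.62*s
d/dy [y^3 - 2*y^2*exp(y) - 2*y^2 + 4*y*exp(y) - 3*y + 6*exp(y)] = -2*y^2*exp(y) + 3*y^2 - 4*y + 10*exp(y) - 3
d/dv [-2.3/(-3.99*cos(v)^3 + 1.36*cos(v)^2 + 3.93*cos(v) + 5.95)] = (27.531*cos(v)^2 - 6.256*cos(v) - 9.039)*sin(v)/(-3.99*cos(v)^3 + 1.36*cos(v)^2 + 3.93*cos(v) + 5.95)^2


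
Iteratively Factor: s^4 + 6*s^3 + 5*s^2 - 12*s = (s + 4)*(s^3 + 2*s^2 - 3*s) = s*(s + 4)*(s^2 + 2*s - 3) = s*(s + 3)*(s + 4)*(s - 1)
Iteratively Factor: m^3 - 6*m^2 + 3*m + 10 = (m - 2)*(m^2 - 4*m - 5) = (m - 2)*(m + 1)*(m - 5)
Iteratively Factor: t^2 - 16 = (t + 4)*(t - 4)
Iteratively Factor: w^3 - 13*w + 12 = (w + 4)*(w^2 - 4*w + 3) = (w - 1)*(w + 4)*(w - 3)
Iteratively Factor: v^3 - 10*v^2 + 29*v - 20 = (v - 4)*(v^2 - 6*v + 5) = (v - 4)*(v - 1)*(v - 5)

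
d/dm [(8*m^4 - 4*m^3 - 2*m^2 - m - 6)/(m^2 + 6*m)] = (16*m^5 + 140*m^4 - 48*m^3 - 11*m^2 + 12*m + 36)/(m^2*(m^2 + 12*m + 36))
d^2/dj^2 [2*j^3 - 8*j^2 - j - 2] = 12*j - 16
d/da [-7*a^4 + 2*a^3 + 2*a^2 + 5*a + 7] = -28*a^3 + 6*a^2 + 4*a + 5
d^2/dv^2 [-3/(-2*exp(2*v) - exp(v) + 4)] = 3*(2*(4*exp(v) + 1)^2*exp(v) - (8*exp(v) + 1)*(2*exp(2*v) + exp(v) - 4))*exp(v)/(2*exp(2*v) + exp(v) - 4)^3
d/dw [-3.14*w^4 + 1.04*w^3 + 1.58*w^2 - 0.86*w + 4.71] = -12.56*w^3 + 3.12*w^2 + 3.16*w - 0.86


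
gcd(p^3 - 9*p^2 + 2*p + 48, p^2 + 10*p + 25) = 1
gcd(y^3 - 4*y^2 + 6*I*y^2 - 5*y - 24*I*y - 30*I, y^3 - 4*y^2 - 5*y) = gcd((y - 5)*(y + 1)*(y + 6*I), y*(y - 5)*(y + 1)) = y^2 - 4*y - 5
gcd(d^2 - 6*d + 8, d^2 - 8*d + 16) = d - 4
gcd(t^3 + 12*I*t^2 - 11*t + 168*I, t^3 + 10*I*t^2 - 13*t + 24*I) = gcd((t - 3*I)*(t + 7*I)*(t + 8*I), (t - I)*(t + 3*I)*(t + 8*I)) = t + 8*I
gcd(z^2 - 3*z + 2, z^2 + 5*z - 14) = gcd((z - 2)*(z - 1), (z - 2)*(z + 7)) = z - 2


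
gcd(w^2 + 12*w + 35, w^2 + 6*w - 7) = w + 7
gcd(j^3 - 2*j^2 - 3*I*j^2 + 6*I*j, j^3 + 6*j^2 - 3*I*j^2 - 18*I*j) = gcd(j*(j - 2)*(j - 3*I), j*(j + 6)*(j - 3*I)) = j^2 - 3*I*j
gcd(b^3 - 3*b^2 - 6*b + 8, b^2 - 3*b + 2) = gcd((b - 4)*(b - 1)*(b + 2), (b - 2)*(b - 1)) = b - 1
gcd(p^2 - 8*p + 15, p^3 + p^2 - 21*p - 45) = p - 5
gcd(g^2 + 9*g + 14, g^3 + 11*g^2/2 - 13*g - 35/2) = g + 7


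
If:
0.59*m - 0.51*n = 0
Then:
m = 0.864406779661017*n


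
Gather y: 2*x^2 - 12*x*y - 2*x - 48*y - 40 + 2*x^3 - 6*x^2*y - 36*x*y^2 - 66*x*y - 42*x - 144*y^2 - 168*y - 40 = 2*x^3 + 2*x^2 - 44*x + y^2*(-36*x - 144) + y*(-6*x^2 - 78*x - 216) - 80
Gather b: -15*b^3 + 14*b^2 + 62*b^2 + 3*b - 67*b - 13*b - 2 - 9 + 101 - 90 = -15*b^3 + 76*b^2 - 77*b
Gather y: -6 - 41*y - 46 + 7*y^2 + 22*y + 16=7*y^2 - 19*y - 36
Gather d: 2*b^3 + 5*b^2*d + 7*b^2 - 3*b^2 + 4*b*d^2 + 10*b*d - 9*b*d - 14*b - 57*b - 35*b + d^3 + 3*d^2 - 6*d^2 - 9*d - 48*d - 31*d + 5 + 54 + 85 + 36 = 2*b^3 + 4*b^2 - 106*b + d^3 + d^2*(4*b - 3) + d*(5*b^2 + b - 88) + 180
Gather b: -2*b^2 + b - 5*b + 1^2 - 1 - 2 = -2*b^2 - 4*b - 2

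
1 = 1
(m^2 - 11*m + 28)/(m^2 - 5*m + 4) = (m - 7)/(m - 1)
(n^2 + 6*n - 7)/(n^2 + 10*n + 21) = (n - 1)/(n + 3)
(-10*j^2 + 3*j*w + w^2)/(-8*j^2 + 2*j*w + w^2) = (5*j + w)/(4*j + w)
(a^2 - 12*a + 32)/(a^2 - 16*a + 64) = (a - 4)/(a - 8)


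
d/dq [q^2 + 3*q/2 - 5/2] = 2*q + 3/2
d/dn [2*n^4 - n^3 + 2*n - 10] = 8*n^3 - 3*n^2 + 2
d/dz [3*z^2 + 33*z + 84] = 6*z + 33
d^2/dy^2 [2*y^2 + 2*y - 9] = 4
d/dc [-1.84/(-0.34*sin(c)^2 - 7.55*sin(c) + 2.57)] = -(1.2512*sin(c) + 13.892)*cos(c)/(0.34*sin(c)^2 + 7.55*sin(c) - 2.57)^2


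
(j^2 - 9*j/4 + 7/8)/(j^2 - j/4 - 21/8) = (2*j - 1)/(2*j + 3)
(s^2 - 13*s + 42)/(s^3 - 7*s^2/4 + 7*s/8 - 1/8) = 8*(s^2 - 13*s + 42)/(8*s^3 - 14*s^2 + 7*s - 1)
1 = 1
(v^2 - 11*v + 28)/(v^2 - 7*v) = (v - 4)/v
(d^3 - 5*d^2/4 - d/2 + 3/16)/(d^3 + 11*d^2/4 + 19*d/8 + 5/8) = (8*d^2 - 14*d + 3)/(2*(4*d^2 + 9*d + 5))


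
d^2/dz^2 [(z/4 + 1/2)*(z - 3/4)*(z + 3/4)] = 3*z/2 + 1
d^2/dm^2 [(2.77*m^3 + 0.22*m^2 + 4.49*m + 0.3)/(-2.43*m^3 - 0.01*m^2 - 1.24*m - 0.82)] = (-2.46353400000001*m^6 - 108.998622*m^5 + 48.299166*m^4 + 24.610786*m^3 + 85.048956*m^2 - 7.39002*m + 7.917368)/(14.348907*m^9 + 0.177147*m^8 + 21.966957*m^7 + 14.706847*m^6 + 11.329032*m^5 + 14.871318*m^4 + 6.869428*m^3 + 3.802668*m^2 + 2.501328*m + 0.551368)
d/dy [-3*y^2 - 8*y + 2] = -6*y - 8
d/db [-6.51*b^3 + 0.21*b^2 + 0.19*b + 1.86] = -19.53*b^2 + 0.42*b + 0.19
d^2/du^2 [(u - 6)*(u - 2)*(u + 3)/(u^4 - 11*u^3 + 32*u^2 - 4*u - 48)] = 2*(u^3 + 9*u^2 - 15*u + 27)/(u^6 - 9*u^5 + 15*u^4 + 45*u^3 - 60*u^2 - 144*u - 64)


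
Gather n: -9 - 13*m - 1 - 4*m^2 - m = -4*m^2 - 14*m - 10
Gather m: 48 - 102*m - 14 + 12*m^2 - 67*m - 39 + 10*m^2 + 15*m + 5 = 22*m^2 - 154*m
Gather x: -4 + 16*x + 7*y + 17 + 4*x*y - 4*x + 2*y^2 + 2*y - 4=x*(4*y + 12) + 2*y^2 + 9*y + 9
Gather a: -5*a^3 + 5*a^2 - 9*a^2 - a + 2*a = -5*a^3 - 4*a^2 + a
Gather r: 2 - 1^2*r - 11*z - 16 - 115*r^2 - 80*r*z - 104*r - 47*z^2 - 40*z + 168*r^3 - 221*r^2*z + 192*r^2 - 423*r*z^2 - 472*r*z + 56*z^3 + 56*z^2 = 168*r^3 + r^2*(77 - 221*z) + r*(-423*z^2 - 552*z - 105) + 56*z^3 + 9*z^2 - 51*z - 14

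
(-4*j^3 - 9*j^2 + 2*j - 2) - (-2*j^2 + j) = -4*j^3 - 7*j^2 + j - 2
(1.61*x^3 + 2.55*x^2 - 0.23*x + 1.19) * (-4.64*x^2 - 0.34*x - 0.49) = -7.4704*x^5 - 12.3794*x^4 - 0.5887*x^3 - 6.6929*x^2 - 0.2919*x - 0.5831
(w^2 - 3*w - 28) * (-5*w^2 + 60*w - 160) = -5*w^4 + 75*w^3 - 200*w^2 - 1200*w + 4480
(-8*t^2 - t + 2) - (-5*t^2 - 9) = -3*t^2 - t + 11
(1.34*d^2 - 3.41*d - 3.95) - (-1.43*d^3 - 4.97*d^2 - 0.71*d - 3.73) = 1.43*d^3 + 6.31*d^2 - 2.7*d - 0.22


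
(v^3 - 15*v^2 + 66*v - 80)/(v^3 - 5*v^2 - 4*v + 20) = (v - 8)/(v + 2)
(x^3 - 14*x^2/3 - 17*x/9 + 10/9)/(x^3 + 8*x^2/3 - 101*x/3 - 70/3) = (x - 1/3)/(x + 7)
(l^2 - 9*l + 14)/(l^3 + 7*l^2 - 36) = (l - 7)/(l^2 + 9*l + 18)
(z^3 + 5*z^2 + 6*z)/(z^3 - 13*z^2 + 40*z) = (z^2 + 5*z + 6)/(z^2 - 13*z + 40)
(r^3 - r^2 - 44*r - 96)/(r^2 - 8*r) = r + 7 + 12/r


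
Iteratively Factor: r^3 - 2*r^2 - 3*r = (r + 1)*(r^2 - 3*r) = r*(r + 1)*(r - 3)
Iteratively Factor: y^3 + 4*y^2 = (y + 4)*(y^2) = y*(y + 4)*(y)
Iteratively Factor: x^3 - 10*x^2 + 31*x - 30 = (x - 3)*(x^2 - 7*x + 10) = (x - 3)*(x - 2)*(x - 5)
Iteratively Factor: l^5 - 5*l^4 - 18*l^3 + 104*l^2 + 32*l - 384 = (l - 3)*(l^4 - 2*l^3 - 24*l^2 + 32*l + 128) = (l - 3)*(l + 4)*(l^3 - 6*l^2 + 32) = (l - 3)*(l + 2)*(l + 4)*(l^2 - 8*l + 16) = (l - 4)*(l - 3)*(l + 2)*(l + 4)*(l - 4)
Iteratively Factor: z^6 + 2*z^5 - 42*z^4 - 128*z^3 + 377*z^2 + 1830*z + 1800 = (z - 5)*(z^5 + 7*z^4 - 7*z^3 - 163*z^2 - 438*z - 360) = (z - 5)*(z + 2)*(z^4 + 5*z^3 - 17*z^2 - 129*z - 180) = (z - 5)*(z + 2)*(z + 3)*(z^3 + 2*z^2 - 23*z - 60) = (z - 5)*(z + 2)*(z + 3)*(z + 4)*(z^2 - 2*z - 15) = (z - 5)^2*(z + 2)*(z + 3)*(z + 4)*(z + 3)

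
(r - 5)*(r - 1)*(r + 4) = r^3 - 2*r^2 - 19*r + 20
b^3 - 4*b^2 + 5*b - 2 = (b - 2)*(b - 1)^2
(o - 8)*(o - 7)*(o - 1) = o^3 - 16*o^2 + 71*o - 56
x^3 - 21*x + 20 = (x - 4)*(x - 1)*(x + 5)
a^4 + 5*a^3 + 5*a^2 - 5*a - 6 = (a - 1)*(a + 1)*(a + 2)*(a + 3)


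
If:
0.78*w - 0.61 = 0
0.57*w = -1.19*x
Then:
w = 0.78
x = -0.37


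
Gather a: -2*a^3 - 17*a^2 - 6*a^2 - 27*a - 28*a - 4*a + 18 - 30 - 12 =-2*a^3 - 23*a^2 - 59*a - 24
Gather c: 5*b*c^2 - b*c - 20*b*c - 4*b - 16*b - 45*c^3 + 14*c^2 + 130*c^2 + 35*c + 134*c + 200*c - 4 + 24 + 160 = -20*b - 45*c^3 + c^2*(5*b + 144) + c*(369 - 21*b) + 180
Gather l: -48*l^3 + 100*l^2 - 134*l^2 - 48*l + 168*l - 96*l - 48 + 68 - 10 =-48*l^3 - 34*l^2 + 24*l + 10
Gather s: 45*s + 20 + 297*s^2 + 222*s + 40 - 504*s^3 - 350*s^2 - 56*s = -504*s^3 - 53*s^2 + 211*s + 60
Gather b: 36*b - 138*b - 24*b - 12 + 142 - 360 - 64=-126*b - 294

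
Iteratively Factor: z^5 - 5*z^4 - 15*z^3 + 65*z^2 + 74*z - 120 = (z - 4)*(z^4 - z^3 - 19*z^2 - 11*z + 30) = (z - 5)*(z - 4)*(z^3 + 4*z^2 + z - 6) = (z - 5)*(z - 4)*(z + 2)*(z^2 + 2*z - 3) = (z - 5)*(z - 4)*(z + 2)*(z + 3)*(z - 1)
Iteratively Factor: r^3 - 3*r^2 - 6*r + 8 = (r - 1)*(r^2 - 2*r - 8) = (r - 1)*(r + 2)*(r - 4)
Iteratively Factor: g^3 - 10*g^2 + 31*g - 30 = (g - 2)*(g^2 - 8*g + 15) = (g - 3)*(g - 2)*(g - 5)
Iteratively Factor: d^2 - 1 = (d - 1)*(d + 1)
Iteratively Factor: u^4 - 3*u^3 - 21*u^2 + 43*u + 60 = (u + 1)*(u^3 - 4*u^2 - 17*u + 60) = (u - 3)*(u + 1)*(u^2 - u - 20) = (u - 5)*(u - 3)*(u + 1)*(u + 4)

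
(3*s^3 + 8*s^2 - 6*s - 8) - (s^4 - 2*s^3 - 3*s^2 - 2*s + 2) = -s^4 + 5*s^3 + 11*s^2 - 4*s - 10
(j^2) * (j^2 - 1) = j^4 - j^2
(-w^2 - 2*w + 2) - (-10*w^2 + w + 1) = 9*w^2 - 3*w + 1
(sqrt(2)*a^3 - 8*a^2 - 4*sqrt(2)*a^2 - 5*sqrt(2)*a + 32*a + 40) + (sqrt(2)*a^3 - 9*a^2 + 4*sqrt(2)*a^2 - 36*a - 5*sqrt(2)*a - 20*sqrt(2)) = 2*sqrt(2)*a^3 - 17*a^2 - 10*sqrt(2)*a - 4*a - 20*sqrt(2) + 40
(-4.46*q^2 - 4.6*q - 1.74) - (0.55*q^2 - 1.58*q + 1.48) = -5.01*q^2 - 3.02*q - 3.22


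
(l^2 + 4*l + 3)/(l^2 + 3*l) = (l + 1)/l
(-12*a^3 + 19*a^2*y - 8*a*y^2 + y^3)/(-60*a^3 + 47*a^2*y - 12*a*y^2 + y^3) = (-a + y)/(-5*a + y)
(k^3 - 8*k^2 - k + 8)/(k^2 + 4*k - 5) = (k^2 - 7*k - 8)/(k + 5)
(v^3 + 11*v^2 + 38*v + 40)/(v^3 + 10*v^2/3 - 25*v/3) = 3*(v^2 + 6*v + 8)/(v*(3*v - 5))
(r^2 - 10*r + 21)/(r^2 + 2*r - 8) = (r^2 - 10*r + 21)/(r^2 + 2*r - 8)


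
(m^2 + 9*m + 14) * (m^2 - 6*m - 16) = m^4 + 3*m^3 - 56*m^2 - 228*m - 224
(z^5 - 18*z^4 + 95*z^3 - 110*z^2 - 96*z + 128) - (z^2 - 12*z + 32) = z^5 - 18*z^4 + 95*z^3 - 111*z^2 - 84*z + 96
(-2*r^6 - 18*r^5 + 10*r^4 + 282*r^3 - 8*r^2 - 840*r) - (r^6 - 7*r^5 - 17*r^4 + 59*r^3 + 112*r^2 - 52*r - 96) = -3*r^6 - 11*r^5 + 27*r^4 + 223*r^3 - 120*r^2 - 788*r + 96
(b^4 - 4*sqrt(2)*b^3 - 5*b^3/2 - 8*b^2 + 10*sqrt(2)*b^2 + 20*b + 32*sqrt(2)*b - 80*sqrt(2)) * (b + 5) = b^5 - 4*sqrt(2)*b^4 + 5*b^4/2 - 41*b^3/2 - 10*sqrt(2)*b^3 - 20*b^2 + 82*sqrt(2)*b^2 + 100*b + 80*sqrt(2)*b - 400*sqrt(2)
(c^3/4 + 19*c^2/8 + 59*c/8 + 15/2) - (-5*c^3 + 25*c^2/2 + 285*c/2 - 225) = 21*c^3/4 - 81*c^2/8 - 1081*c/8 + 465/2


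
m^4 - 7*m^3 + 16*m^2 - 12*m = m*(m - 3)*(m - 2)^2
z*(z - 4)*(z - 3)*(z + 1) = z^4 - 6*z^3 + 5*z^2 + 12*z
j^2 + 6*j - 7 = (j - 1)*(j + 7)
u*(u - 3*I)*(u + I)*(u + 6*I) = u^4 + 4*I*u^3 + 15*u^2 + 18*I*u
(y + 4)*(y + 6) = y^2 + 10*y + 24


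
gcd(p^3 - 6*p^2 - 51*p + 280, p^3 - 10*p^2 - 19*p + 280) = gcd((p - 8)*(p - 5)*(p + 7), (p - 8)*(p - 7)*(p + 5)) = p - 8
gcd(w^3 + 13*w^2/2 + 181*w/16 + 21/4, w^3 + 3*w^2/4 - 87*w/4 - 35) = w^2 + 23*w/4 + 7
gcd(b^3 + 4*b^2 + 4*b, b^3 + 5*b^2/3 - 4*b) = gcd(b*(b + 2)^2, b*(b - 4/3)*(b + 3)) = b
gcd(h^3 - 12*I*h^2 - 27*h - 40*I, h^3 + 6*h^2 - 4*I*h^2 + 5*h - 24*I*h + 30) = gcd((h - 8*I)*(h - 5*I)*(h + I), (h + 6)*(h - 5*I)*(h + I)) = h^2 - 4*I*h + 5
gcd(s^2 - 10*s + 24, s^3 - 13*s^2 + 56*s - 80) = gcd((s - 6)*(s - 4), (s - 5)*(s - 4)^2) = s - 4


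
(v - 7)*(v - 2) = v^2 - 9*v + 14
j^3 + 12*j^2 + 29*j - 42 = (j - 1)*(j + 6)*(j + 7)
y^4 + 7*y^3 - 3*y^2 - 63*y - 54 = (y - 3)*(y + 1)*(y + 3)*(y + 6)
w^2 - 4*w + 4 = (w - 2)^2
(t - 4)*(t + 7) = t^2 + 3*t - 28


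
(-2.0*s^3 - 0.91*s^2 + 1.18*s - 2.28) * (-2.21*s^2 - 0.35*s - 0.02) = 4.42*s^5 + 2.7111*s^4 - 2.2493*s^3 + 4.644*s^2 + 0.7744*s + 0.0456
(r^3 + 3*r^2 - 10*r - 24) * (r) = r^4 + 3*r^3 - 10*r^2 - 24*r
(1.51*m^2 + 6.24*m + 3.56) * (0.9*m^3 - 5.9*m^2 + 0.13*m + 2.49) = 1.359*m^5 - 3.293*m^4 - 33.4157*m^3 - 16.4329*m^2 + 16.0004*m + 8.8644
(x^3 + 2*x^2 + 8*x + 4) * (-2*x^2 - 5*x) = -2*x^5 - 9*x^4 - 26*x^3 - 48*x^2 - 20*x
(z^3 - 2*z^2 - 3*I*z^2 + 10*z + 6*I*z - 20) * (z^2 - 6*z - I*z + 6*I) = z^5 - 8*z^4 - 4*I*z^4 + 19*z^3 + 32*I*z^3 - 56*z^2 - 58*I*z^2 + 84*z + 80*I*z - 120*I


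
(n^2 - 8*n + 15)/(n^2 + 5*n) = (n^2 - 8*n + 15)/(n*(n + 5))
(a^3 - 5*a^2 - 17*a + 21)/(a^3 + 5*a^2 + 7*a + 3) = (a^2 - 8*a + 7)/(a^2 + 2*a + 1)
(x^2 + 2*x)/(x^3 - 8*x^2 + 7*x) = (x + 2)/(x^2 - 8*x + 7)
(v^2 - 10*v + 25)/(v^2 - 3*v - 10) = (v - 5)/(v + 2)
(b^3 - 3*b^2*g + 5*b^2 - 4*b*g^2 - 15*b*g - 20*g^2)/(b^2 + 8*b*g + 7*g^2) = (b^2 - 4*b*g + 5*b - 20*g)/(b + 7*g)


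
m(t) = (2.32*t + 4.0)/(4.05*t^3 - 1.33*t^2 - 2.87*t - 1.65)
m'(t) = (2.32*t + 4.0)*(-12.15*t^2 + 2.66*t + 2.87)/(4.05*t^3 - 1.33*t^2 - 2.87*t - 1.65)^2 + 2.32/(4.05*t^3 - 1.33*t^2 - 2.87*t - 1.65)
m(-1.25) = -0.14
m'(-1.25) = -0.62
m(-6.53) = 0.01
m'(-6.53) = 0.00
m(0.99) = -3.38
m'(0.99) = -12.84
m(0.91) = -2.64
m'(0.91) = -6.46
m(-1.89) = 0.01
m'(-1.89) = -0.06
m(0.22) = -1.96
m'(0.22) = 1.43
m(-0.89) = -0.64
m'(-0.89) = -2.73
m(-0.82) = -0.87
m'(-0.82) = -3.63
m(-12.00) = 0.00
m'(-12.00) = 0.00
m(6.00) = 0.02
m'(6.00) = -0.01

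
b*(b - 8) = b^2 - 8*b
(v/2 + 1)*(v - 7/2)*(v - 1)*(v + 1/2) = v^4/2 - v^3 - 27*v^2/8 + 17*v/8 + 7/4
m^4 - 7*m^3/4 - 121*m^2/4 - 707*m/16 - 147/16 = (m - 7)*(m + 1/4)*(m + 3/2)*(m + 7/2)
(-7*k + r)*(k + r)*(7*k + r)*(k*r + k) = -49*k^4*r - 49*k^4 - 49*k^3*r^2 - 49*k^3*r + k^2*r^3 + k^2*r^2 + k*r^4 + k*r^3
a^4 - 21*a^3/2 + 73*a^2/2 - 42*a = a*(a - 4)*(a - 7/2)*(a - 3)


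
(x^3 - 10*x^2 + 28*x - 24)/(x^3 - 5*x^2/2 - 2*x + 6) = 2*(x - 6)/(2*x + 3)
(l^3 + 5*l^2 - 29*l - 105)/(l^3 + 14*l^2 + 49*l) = (l^2 - 2*l - 15)/(l*(l + 7))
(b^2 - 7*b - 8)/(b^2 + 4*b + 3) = (b - 8)/(b + 3)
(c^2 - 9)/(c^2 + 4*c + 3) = (c - 3)/(c + 1)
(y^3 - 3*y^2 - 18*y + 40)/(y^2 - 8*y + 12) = (y^2 - y - 20)/(y - 6)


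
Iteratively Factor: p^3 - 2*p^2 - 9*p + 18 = (p - 2)*(p^2 - 9) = (p - 3)*(p - 2)*(p + 3)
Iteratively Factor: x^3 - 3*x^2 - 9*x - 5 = (x + 1)*(x^2 - 4*x - 5) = (x + 1)^2*(x - 5)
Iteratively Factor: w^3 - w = (w + 1)*(w^2 - w) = w*(w + 1)*(w - 1)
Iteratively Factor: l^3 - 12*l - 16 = (l - 4)*(l^2 + 4*l + 4) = (l - 4)*(l + 2)*(l + 2)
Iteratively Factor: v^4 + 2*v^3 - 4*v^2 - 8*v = (v - 2)*(v^3 + 4*v^2 + 4*v) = (v - 2)*(v + 2)*(v^2 + 2*v) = (v - 2)*(v + 2)^2*(v)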